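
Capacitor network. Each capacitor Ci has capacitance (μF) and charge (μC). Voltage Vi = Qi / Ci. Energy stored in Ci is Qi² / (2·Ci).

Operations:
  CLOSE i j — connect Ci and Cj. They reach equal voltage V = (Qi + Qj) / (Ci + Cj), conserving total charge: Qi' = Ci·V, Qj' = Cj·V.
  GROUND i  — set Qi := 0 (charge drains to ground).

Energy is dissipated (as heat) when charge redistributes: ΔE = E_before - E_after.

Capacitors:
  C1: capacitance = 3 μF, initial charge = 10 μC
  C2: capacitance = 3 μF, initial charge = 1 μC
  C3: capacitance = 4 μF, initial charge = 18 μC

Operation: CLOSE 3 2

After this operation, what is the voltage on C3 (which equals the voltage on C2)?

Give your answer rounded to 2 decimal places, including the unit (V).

Initial: C1(3μF, Q=10μC, V=3.33V), C2(3μF, Q=1μC, V=0.33V), C3(4μF, Q=18μC, V=4.50V)
Op 1: CLOSE 3-2: Q_total=19.00, C_total=7.00, V=2.71; Q3=10.86, Q2=8.14; dissipated=14.881

Answer: 2.71 V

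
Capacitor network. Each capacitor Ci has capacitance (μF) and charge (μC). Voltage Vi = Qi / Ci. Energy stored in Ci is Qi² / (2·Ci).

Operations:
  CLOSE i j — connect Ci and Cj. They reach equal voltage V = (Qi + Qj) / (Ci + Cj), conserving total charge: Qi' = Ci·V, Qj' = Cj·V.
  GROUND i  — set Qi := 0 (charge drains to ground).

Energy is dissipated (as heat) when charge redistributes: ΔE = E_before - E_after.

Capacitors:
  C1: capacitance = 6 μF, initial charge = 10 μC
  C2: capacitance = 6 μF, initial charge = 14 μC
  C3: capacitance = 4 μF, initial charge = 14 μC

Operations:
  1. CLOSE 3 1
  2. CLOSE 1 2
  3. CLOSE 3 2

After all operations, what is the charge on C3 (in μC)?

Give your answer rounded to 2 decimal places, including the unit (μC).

Answer: 9.52 μC

Derivation:
Initial: C1(6μF, Q=10μC, V=1.67V), C2(6μF, Q=14μC, V=2.33V), C3(4μF, Q=14μC, V=3.50V)
Op 1: CLOSE 3-1: Q_total=24.00, C_total=10.00, V=2.40; Q3=9.60, Q1=14.40; dissipated=4.033
Op 2: CLOSE 1-2: Q_total=28.40, C_total=12.00, V=2.37; Q1=14.20, Q2=14.20; dissipated=0.007
Op 3: CLOSE 3-2: Q_total=23.80, C_total=10.00, V=2.38; Q3=9.52, Q2=14.28; dissipated=0.001
Final charges: Q1=14.20, Q2=14.28, Q3=9.52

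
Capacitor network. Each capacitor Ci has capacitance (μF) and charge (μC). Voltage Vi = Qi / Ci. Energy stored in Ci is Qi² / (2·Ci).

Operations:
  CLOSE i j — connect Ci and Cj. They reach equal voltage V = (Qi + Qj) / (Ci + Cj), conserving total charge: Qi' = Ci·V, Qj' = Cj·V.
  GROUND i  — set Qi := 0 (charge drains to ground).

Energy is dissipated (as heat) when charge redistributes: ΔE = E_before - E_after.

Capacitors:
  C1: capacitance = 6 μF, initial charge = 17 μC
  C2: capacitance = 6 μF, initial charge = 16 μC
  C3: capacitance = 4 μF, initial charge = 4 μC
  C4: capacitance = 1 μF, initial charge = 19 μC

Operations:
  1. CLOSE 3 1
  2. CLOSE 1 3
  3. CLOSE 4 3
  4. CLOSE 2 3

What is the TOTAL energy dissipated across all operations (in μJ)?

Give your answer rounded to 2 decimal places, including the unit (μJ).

Initial: C1(6μF, Q=17μC, V=2.83V), C2(6μF, Q=16μC, V=2.67V), C3(4μF, Q=4μC, V=1.00V), C4(1μF, Q=19μC, V=19.00V)
Op 1: CLOSE 3-1: Q_total=21.00, C_total=10.00, V=2.10; Q3=8.40, Q1=12.60; dissipated=4.033
Op 2: CLOSE 1-3: Q_total=21.00, C_total=10.00, V=2.10; Q1=12.60, Q3=8.40; dissipated=0.000
Op 3: CLOSE 4-3: Q_total=27.40, C_total=5.00, V=5.48; Q4=5.48, Q3=21.92; dissipated=114.244
Op 4: CLOSE 2-3: Q_total=37.92, C_total=10.00, V=3.79; Q2=22.75, Q3=15.17; dissipated=9.498
Total dissipated: 127.775 μJ

Answer: 127.78 μJ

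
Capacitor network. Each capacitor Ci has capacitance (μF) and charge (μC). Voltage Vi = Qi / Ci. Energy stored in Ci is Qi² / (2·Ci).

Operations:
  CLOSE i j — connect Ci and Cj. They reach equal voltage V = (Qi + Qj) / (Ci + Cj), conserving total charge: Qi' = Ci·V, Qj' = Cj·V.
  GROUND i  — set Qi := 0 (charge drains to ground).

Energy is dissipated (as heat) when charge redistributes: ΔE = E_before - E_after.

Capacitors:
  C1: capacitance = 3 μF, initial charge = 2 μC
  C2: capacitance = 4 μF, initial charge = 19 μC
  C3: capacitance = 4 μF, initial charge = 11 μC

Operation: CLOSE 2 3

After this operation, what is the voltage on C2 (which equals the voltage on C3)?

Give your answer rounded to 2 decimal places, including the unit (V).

Initial: C1(3μF, Q=2μC, V=0.67V), C2(4μF, Q=19μC, V=4.75V), C3(4μF, Q=11μC, V=2.75V)
Op 1: CLOSE 2-3: Q_total=30.00, C_total=8.00, V=3.75; Q2=15.00, Q3=15.00; dissipated=4.000

Answer: 3.75 V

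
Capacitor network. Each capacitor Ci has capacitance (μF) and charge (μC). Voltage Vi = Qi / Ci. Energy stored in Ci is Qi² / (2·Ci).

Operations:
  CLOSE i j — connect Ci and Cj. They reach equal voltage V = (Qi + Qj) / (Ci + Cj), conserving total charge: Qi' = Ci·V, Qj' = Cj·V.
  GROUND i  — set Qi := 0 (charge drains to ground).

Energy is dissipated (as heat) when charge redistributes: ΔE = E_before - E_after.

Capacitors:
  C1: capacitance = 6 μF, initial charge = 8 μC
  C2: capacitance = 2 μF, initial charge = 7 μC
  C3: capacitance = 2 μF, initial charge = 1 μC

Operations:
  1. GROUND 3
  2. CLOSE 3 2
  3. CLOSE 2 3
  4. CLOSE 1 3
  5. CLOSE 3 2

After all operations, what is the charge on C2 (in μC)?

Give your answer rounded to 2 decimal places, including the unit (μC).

Initial: C1(6μF, Q=8μC, V=1.33V), C2(2μF, Q=7μC, V=3.50V), C3(2μF, Q=1μC, V=0.50V)
Op 1: GROUND 3: Q3=0; energy lost=0.250
Op 2: CLOSE 3-2: Q_total=7.00, C_total=4.00, V=1.75; Q3=3.50, Q2=3.50; dissipated=6.125
Op 3: CLOSE 2-3: Q_total=7.00, C_total=4.00, V=1.75; Q2=3.50, Q3=3.50; dissipated=0.000
Op 4: CLOSE 1-3: Q_total=11.50, C_total=8.00, V=1.44; Q1=8.62, Q3=2.88; dissipated=0.130
Op 5: CLOSE 3-2: Q_total=6.38, C_total=4.00, V=1.59; Q3=3.19, Q2=3.19; dissipated=0.049
Final charges: Q1=8.62, Q2=3.19, Q3=3.19

Answer: 3.19 μC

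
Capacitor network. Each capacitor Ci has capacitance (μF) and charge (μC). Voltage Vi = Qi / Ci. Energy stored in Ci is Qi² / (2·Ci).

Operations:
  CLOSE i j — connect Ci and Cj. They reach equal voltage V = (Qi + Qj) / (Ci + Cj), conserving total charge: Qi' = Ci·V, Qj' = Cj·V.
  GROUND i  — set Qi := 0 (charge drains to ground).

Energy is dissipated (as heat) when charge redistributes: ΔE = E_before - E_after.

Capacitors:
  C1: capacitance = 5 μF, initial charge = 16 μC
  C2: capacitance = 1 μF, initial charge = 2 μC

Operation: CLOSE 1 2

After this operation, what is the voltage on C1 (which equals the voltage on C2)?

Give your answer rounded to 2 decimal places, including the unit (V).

Answer: 3.00 V

Derivation:
Initial: C1(5μF, Q=16μC, V=3.20V), C2(1μF, Q=2μC, V=2.00V)
Op 1: CLOSE 1-2: Q_total=18.00, C_total=6.00, V=3.00; Q1=15.00, Q2=3.00; dissipated=0.600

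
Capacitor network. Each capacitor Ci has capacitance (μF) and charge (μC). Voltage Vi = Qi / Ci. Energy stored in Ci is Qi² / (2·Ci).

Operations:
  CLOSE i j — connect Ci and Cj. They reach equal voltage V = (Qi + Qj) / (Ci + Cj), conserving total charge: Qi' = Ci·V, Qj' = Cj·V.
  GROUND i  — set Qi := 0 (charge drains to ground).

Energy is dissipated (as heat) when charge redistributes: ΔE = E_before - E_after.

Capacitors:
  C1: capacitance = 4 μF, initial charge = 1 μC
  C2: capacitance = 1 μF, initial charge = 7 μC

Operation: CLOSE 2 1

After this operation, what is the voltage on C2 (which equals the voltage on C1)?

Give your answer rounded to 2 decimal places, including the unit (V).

Initial: C1(4μF, Q=1μC, V=0.25V), C2(1μF, Q=7μC, V=7.00V)
Op 1: CLOSE 2-1: Q_total=8.00, C_total=5.00, V=1.60; Q2=1.60, Q1=6.40; dissipated=18.225

Answer: 1.60 V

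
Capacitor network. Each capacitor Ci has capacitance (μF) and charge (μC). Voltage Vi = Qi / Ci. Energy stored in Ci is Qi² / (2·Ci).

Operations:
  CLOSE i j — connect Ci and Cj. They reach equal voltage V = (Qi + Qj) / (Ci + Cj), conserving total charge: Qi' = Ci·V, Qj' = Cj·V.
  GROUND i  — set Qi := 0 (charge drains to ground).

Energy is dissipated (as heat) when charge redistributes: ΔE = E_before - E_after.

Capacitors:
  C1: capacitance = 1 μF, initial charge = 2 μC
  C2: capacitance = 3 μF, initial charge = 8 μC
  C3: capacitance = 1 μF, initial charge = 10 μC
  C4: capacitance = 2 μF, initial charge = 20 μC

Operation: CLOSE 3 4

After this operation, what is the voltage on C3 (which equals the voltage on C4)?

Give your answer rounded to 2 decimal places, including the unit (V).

Initial: C1(1μF, Q=2μC, V=2.00V), C2(3μF, Q=8μC, V=2.67V), C3(1μF, Q=10μC, V=10.00V), C4(2μF, Q=20μC, V=10.00V)
Op 1: CLOSE 3-4: Q_total=30.00, C_total=3.00, V=10.00; Q3=10.00, Q4=20.00; dissipated=0.000

Answer: 10.00 V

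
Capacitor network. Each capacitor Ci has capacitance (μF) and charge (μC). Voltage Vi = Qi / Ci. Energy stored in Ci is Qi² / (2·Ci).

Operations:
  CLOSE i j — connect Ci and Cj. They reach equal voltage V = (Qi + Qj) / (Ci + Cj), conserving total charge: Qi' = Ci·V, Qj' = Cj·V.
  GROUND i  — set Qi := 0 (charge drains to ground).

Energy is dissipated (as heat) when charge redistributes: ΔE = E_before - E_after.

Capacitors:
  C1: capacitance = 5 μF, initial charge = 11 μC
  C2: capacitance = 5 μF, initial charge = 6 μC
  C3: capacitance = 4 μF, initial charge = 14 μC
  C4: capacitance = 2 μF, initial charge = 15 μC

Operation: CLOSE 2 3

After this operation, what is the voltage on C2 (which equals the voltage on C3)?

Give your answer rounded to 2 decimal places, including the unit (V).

Initial: C1(5μF, Q=11μC, V=2.20V), C2(5μF, Q=6μC, V=1.20V), C3(4μF, Q=14μC, V=3.50V), C4(2μF, Q=15μC, V=7.50V)
Op 1: CLOSE 2-3: Q_total=20.00, C_total=9.00, V=2.22; Q2=11.11, Q3=8.89; dissipated=5.878

Answer: 2.22 V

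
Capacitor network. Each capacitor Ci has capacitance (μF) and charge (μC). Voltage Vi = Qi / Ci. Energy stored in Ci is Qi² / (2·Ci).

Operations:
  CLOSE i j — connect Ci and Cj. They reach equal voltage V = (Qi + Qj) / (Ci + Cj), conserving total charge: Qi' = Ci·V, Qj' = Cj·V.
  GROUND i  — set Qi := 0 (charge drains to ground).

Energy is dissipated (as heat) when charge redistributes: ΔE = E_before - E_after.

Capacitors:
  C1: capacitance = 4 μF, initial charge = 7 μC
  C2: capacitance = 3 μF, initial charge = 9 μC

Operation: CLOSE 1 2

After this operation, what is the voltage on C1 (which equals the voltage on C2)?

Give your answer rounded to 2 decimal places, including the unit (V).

Answer: 2.29 V

Derivation:
Initial: C1(4μF, Q=7μC, V=1.75V), C2(3μF, Q=9μC, V=3.00V)
Op 1: CLOSE 1-2: Q_total=16.00, C_total=7.00, V=2.29; Q1=9.14, Q2=6.86; dissipated=1.339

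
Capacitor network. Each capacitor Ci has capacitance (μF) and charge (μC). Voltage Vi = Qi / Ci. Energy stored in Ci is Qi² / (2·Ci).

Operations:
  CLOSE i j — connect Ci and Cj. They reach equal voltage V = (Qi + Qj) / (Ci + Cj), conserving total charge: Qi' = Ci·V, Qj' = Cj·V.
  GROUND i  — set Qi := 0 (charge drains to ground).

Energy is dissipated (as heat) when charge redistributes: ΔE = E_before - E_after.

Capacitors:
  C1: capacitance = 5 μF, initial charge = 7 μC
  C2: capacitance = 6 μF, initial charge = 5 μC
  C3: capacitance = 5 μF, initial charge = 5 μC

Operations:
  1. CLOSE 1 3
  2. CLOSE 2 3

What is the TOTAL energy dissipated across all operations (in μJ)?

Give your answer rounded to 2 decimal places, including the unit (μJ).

Initial: C1(5μF, Q=7μC, V=1.40V), C2(6μF, Q=5μC, V=0.83V), C3(5μF, Q=5μC, V=1.00V)
Op 1: CLOSE 1-3: Q_total=12.00, C_total=10.00, V=1.20; Q1=6.00, Q3=6.00; dissipated=0.200
Op 2: CLOSE 2-3: Q_total=11.00, C_total=11.00, V=1.00; Q2=6.00, Q3=5.00; dissipated=0.183
Total dissipated: 0.383 μJ

Answer: 0.38 μJ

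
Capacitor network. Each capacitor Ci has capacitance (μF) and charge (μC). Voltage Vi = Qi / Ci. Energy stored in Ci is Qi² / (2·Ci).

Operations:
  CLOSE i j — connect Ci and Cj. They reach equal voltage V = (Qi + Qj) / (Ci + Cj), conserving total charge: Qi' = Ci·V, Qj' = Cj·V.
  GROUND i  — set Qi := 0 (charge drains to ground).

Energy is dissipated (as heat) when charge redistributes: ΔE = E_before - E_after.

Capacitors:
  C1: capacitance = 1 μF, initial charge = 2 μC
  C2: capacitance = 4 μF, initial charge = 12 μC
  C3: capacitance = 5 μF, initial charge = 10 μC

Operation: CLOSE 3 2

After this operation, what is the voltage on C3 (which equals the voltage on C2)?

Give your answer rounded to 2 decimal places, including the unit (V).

Answer: 2.44 V

Derivation:
Initial: C1(1μF, Q=2μC, V=2.00V), C2(4μF, Q=12μC, V=3.00V), C3(5μF, Q=10μC, V=2.00V)
Op 1: CLOSE 3-2: Q_total=22.00, C_total=9.00, V=2.44; Q3=12.22, Q2=9.78; dissipated=1.111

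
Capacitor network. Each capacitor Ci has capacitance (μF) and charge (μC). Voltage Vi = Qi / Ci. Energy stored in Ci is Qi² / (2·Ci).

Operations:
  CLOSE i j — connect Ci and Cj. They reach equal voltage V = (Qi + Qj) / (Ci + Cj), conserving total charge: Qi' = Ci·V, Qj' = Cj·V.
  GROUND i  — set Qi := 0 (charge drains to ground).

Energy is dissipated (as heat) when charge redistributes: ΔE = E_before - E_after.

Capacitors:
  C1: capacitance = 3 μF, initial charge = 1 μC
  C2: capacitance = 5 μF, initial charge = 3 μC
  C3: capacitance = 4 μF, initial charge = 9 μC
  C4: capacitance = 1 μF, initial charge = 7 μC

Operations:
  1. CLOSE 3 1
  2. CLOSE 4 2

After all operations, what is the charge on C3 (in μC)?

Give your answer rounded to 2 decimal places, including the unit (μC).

Answer: 5.71 μC

Derivation:
Initial: C1(3μF, Q=1μC, V=0.33V), C2(5μF, Q=3μC, V=0.60V), C3(4μF, Q=9μC, V=2.25V), C4(1μF, Q=7μC, V=7.00V)
Op 1: CLOSE 3-1: Q_total=10.00, C_total=7.00, V=1.43; Q3=5.71, Q1=4.29; dissipated=3.149
Op 2: CLOSE 4-2: Q_total=10.00, C_total=6.00, V=1.67; Q4=1.67, Q2=8.33; dissipated=17.067
Final charges: Q1=4.29, Q2=8.33, Q3=5.71, Q4=1.67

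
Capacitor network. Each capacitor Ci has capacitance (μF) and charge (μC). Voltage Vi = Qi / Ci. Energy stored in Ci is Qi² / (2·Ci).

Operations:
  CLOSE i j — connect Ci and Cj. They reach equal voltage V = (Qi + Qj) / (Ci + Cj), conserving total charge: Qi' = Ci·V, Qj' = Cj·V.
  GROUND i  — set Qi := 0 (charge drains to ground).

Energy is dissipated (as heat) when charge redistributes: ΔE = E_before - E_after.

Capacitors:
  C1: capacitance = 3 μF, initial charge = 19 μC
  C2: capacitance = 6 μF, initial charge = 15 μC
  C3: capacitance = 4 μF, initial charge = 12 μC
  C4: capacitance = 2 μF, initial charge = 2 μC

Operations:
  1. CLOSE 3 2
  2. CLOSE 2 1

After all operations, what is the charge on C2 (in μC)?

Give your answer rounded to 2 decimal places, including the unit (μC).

Answer: 23.47 μC

Derivation:
Initial: C1(3μF, Q=19μC, V=6.33V), C2(6μF, Q=15μC, V=2.50V), C3(4μF, Q=12μC, V=3.00V), C4(2μF, Q=2μC, V=1.00V)
Op 1: CLOSE 3-2: Q_total=27.00, C_total=10.00, V=2.70; Q3=10.80, Q2=16.20; dissipated=0.300
Op 2: CLOSE 2-1: Q_total=35.20, C_total=9.00, V=3.91; Q2=23.47, Q1=11.73; dissipated=13.201
Final charges: Q1=11.73, Q2=23.47, Q3=10.80, Q4=2.00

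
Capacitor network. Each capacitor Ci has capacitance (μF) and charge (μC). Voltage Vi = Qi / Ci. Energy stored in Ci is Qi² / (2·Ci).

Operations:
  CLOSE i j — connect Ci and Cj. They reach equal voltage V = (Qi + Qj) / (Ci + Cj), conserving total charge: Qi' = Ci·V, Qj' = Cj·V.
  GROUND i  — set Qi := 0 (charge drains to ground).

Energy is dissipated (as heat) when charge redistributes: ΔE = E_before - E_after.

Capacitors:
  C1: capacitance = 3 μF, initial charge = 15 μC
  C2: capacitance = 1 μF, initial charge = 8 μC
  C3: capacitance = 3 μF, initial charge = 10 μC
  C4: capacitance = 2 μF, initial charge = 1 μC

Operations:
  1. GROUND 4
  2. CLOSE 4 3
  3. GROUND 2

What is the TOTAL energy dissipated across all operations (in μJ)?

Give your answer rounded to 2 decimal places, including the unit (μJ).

Initial: C1(3μF, Q=15μC, V=5.00V), C2(1μF, Q=8μC, V=8.00V), C3(3μF, Q=10μC, V=3.33V), C4(2μF, Q=1μC, V=0.50V)
Op 1: GROUND 4: Q4=0; energy lost=0.250
Op 2: CLOSE 4-3: Q_total=10.00, C_total=5.00, V=2.00; Q4=4.00, Q3=6.00; dissipated=6.667
Op 3: GROUND 2: Q2=0; energy lost=32.000
Total dissipated: 38.917 μJ

Answer: 38.92 μJ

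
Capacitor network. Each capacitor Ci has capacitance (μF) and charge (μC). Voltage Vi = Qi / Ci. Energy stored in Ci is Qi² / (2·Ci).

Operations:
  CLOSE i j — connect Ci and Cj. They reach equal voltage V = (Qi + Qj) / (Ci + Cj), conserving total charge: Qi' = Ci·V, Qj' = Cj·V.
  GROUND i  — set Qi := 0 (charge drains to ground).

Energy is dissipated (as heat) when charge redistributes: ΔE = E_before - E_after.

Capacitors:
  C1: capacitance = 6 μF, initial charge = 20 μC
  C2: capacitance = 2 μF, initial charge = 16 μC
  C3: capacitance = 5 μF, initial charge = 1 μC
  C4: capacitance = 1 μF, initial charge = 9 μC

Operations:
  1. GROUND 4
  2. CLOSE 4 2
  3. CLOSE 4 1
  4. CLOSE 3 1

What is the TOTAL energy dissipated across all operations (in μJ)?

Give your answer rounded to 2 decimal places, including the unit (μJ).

Answer: 79.49 μJ

Derivation:
Initial: C1(6μF, Q=20μC, V=3.33V), C2(2μF, Q=16μC, V=8.00V), C3(5μF, Q=1μC, V=0.20V), C4(1μF, Q=9μC, V=9.00V)
Op 1: GROUND 4: Q4=0; energy lost=40.500
Op 2: CLOSE 4-2: Q_total=16.00, C_total=3.00, V=5.33; Q4=5.33, Q2=10.67; dissipated=21.333
Op 3: CLOSE 4-1: Q_total=25.33, C_total=7.00, V=3.62; Q4=3.62, Q1=21.71; dissipated=1.714
Op 4: CLOSE 3-1: Q_total=22.71, C_total=11.00, V=2.06; Q3=10.32, Q1=12.39; dissipated=15.941
Total dissipated: 79.488 μJ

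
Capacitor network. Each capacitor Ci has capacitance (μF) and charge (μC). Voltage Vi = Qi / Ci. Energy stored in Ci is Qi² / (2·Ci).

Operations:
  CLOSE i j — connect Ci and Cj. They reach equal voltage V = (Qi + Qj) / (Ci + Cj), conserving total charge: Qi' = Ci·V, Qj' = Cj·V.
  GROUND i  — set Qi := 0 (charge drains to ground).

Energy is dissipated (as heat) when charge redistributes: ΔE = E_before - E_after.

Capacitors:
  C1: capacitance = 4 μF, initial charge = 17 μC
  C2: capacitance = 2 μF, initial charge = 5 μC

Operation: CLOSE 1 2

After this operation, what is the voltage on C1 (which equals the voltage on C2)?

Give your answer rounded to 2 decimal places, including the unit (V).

Answer: 3.67 V

Derivation:
Initial: C1(4μF, Q=17μC, V=4.25V), C2(2μF, Q=5μC, V=2.50V)
Op 1: CLOSE 1-2: Q_total=22.00, C_total=6.00, V=3.67; Q1=14.67, Q2=7.33; dissipated=2.042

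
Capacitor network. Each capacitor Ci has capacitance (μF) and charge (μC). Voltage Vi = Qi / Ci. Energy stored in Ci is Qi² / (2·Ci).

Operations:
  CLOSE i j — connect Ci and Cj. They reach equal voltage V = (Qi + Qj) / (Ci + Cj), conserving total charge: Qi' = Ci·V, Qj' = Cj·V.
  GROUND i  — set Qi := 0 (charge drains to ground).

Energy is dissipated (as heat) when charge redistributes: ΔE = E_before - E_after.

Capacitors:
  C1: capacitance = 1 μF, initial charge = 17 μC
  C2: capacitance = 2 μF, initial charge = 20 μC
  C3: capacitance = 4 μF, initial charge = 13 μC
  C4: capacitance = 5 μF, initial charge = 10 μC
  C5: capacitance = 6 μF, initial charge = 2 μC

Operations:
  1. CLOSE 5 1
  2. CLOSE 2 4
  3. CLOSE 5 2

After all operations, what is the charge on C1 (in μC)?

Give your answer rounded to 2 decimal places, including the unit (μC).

Initial: C1(1μF, Q=17μC, V=17.00V), C2(2μF, Q=20μC, V=10.00V), C3(4μF, Q=13μC, V=3.25V), C4(5μF, Q=10μC, V=2.00V), C5(6μF, Q=2μC, V=0.33V)
Op 1: CLOSE 5-1: Q_total=19.00, C_total=7.00, V=2.71; Q5=16.29, Q1=2.71; dissipated=119.048
Op 2: CLOSE 2-4: Q_total=30.00, C_total=7.00, V=4.29; Q2=8.57, Q4=21.43; dissipated=45.714
Op 3: CLOSE 5-2: Q_total=24.86, C_total=8.00, V=3.11; Q5=18.64, Q2=6.21; dissipated=1.852
Final charges: Q1=2.71, Q2=6.21, Q3=13.00, Q4=21.43, Q5=18.64

Answer: 2.71 μC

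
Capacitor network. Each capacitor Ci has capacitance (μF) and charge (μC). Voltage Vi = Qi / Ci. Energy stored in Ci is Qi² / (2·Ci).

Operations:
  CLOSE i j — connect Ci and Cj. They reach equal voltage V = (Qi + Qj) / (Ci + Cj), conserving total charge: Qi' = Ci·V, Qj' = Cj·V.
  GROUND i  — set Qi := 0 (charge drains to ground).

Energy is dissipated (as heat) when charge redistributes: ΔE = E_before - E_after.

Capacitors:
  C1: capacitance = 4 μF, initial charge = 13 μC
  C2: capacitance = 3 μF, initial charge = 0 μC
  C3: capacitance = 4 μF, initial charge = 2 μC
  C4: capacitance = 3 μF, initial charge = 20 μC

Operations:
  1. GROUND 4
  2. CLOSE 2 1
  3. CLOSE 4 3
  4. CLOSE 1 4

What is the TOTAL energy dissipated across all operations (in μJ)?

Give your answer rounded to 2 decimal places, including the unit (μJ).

Initial: C1(4μF, Q=13μC, V=3.25V), C2(3μF, Q=0μC, V=0.00V), C3(4μF, Q=2μC, V=0.50V), C4(3μF, Q=20μC, V=6.67V)
Op 1: GROUND 4: Q4=0; energy lost=66.667
Op 2: CLOSE 2-1: Q_total=13.00, C_total=7.00, V=1.86; Q2=5.57, Q1=7.43; dissipated=9.054
Op 3: CLOSE 4-3: Q_total=2.00, C_total=7.00, V=0.29; Q4=0.86, Q3=1.14; dissipated=0.214
Op 4: CLOSE 1-4: Q_total=8.29, C_total=7.00, V=1.18; Q1=4.73, Q4=3.55; dissipated=2.117
Total dissipated: 78.051 μJ

Answer: 78.05 μJ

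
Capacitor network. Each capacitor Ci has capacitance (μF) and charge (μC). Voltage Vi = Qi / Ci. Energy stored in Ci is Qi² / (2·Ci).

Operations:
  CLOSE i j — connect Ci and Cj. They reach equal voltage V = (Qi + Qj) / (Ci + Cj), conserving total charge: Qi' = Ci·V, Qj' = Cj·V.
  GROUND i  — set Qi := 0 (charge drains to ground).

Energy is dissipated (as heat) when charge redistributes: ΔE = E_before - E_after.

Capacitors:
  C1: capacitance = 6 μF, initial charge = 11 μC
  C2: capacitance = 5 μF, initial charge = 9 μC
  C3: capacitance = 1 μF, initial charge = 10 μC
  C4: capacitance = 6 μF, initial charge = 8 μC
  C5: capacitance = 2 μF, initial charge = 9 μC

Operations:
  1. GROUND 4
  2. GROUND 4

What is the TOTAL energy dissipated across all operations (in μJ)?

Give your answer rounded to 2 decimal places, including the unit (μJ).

Initial: C1(6μF, Q=11μC, V=1.83V), C2(5μF, Q=9μC, V=1.80V), C3(1μF, Q=10μC, V=10.00V), C4(6μF, Q=8μC, V=1.33V), C5(2μF, Q=9μC, V=4.50V)
Op 1: GROUND 4: Q4=0; energy lost=5.333
Op 2: GROUND 4: Q4=0; energy lost=0.000
Total dissipated: 5.333 μJ

Answer: 5.33 μJ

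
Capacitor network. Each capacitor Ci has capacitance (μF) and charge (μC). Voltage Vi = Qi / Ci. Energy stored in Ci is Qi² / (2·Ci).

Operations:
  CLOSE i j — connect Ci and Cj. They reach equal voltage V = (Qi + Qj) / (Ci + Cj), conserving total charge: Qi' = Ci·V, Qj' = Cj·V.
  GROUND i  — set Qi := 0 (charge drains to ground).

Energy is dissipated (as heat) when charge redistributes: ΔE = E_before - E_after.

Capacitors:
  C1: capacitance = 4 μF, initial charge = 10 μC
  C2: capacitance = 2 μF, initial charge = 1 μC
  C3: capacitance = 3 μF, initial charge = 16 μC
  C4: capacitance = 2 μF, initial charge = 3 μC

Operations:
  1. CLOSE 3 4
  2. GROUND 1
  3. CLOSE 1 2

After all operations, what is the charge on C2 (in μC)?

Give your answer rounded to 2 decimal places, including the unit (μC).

Initial: C1(4μF, Q=10μC, V=2.50V), C2(2μF, Q=1μC, V=0.50V), C3(3μF, Q=16μC, V=5.33V), C4(2μF, Q=3μC, V=1.50V)
Op 1: CLOSE 3-4: Q_total=19.00, C_total=5.00, V=3.80; Q3=11.40, Q4=7.60; dissipated=8.817
Op 2: GROUND 1: Q1=0; energy lost=12.500
Op 3: CLOSE 1-2: Q_total=1.00, C_total=6.00, V=0.17; Q1=0.67, Q2=0.33; dissipated=0.167
Final charges: Q1=0.67, Q2=0.33, Q3=11.40, Q4=7.60

Answer: 0.33 μC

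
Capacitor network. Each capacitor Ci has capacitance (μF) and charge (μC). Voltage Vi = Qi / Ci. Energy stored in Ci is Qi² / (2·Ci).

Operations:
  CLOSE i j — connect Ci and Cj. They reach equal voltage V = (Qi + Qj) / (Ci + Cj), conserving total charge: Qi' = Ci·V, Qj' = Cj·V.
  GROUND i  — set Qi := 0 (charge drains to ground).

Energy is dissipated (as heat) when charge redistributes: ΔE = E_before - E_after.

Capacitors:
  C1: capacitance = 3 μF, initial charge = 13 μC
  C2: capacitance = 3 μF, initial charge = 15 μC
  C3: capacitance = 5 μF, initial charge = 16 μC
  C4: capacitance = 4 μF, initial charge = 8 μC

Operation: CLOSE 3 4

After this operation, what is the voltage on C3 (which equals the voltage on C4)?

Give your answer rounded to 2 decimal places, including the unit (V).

Initial: C1(3μF, Q=13μC, V=4.33V), C2(3μF, Q=15μC, V=5.00V), C3(5μF, Q=16μC, V=3.20V), C4(4μF, Q=8μC, V=2.00V)
Op 1: CLOSE 3-4: Q_total=24.00, C_total=9.00, V=2.67; Q3=13.33, Q4=10.67; dissipated=1.600

Answer: 2.67 V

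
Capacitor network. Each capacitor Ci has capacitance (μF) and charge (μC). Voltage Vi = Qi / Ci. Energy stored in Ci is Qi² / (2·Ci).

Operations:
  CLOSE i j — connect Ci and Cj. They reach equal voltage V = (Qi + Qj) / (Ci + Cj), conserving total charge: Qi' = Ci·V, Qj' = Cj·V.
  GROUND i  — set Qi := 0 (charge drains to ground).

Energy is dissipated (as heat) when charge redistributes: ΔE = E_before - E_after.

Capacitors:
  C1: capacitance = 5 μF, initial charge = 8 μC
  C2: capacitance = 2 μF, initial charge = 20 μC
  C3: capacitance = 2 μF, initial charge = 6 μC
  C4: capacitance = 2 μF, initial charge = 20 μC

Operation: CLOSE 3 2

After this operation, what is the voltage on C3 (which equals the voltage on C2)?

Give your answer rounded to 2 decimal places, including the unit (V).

Answer: 6.50 V

Derivation:
Initial: C1(5μF, Q=8μC, V=1.60V), C2(2μF, Q=20μC, V=10.00V), C3(2μF, Q=6μC, V=3.00V), C4(2μF, Q=20μC, V=10.00V)
Op 1: CLOSE 3-2: Q_total=26.00, C_total=4.00, V=6.50; Q3=13.00, Q2=13.00; dissipated=24.500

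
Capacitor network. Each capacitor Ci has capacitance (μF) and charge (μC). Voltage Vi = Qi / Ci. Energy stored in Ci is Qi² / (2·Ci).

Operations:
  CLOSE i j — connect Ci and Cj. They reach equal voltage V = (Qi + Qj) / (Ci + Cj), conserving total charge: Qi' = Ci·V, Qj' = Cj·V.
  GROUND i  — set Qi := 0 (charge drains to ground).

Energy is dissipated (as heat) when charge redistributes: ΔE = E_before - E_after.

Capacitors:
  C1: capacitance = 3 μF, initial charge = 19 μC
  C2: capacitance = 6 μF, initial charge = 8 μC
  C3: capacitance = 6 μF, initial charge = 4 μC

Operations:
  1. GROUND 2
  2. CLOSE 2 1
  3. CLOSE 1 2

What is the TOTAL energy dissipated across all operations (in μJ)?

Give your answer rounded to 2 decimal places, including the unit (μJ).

Initial: C1(3μF, Q=19μC, V=6.33V), C2(6μF, Q=8μC, V=1.33V), C3(6μF, Q=4μC, V=0.67V)
Op 1: GROUND 2: Q2=0; energy lost=5.333
Op 2: CLOSE 2-1: Q_total=19.00, C_total=9.00, V=2.11; Q2=12.67, Q1=6.33; dissipated=40.111
Op 3: CLOSE 1-2: Q_total=19.00, C_total=9.00, V=2.11; Q1=6.33, Q2=12.67; dissipated=0.000
Total dissipated: 45.444 μJ

Answer: 45.44 μJ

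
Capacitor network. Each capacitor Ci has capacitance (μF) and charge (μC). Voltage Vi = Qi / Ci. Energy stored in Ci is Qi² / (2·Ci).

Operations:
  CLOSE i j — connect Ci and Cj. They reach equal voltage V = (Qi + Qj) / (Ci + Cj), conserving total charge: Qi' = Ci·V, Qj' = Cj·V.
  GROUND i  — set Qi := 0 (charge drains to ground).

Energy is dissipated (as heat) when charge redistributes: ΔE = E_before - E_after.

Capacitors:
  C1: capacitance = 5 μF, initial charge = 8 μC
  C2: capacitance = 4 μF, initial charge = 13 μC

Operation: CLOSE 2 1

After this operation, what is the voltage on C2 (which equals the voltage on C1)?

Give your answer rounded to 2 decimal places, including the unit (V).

Answer: 2.33 V

Derivation:
Initial: C1(5μF, Q=8μC, V=1.60V), C2(4μF, Q=13μC, V=3.25V)
Op 1: CLOSE 2-1: Q_total=21.00, C_total=9.00, V=2.33; Q2=9.33, Q1=11.67; dissipated=3.025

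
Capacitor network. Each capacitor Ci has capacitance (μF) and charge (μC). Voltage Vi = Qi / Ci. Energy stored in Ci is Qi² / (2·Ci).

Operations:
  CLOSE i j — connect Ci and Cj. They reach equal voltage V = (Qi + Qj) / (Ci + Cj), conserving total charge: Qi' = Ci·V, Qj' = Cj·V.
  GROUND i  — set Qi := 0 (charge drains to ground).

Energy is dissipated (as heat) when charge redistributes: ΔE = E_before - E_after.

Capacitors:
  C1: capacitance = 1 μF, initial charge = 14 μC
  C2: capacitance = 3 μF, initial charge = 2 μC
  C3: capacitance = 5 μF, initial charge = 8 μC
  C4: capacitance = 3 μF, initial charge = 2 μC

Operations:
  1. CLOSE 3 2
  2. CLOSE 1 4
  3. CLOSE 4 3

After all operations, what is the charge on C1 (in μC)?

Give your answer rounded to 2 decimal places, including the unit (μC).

Answer: 4.00 μC

Derivation:
Initial: C1(1μF, Q=14μC, V=14.00V), C2(3μF, Q=2μC, V=0.67V), C3(5μF, Q=8μC, V=1.60V), C4(3μF, Q=2μC, V=0.67V)
Op 1: CLOSE 3-2: Q_total=10.00, C_total=8.00, V=1.25; Q3=6.25, Q2=3.75; dissipated=0.817
Op 2: CLOSE 1-4: Q_total=16.00, C_total=4.00, V=4.00; Q1=4.00, Q4=12.00; dissipated=66.667
Op 3: CLOSE 4-3: Q_total=18.25, C_total=8.00, V=2.28; Q4=6.84, Q3=11.41; dissipated=7.090
Final charges: Q1=4.00, Q2=3.75, Q3=11.41, Q4=6.84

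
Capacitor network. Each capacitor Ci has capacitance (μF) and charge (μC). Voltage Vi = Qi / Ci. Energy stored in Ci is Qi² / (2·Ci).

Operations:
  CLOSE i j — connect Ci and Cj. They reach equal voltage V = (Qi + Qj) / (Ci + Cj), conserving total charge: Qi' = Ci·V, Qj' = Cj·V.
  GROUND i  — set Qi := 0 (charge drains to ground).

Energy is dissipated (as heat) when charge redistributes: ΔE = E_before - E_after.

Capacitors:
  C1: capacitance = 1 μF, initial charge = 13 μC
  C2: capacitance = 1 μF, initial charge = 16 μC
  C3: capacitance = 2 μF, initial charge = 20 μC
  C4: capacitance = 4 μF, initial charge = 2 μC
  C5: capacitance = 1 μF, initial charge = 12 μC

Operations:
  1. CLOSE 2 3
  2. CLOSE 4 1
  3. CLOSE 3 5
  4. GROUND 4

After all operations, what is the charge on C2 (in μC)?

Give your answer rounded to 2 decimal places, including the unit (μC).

Initial: C1(1μF, Q=13μC, V=13.00V), C2(1μF, Q=16μC, V=16.00V), C3(2μF, Q=20μC, V=10.00V), C4(4μF, Q=2μC, V=0.50V), C5(1μF, Q=12μC, V=12.00V)
Op 1: CLOSE 2-3: Q_total=36.00, C_total=3.00, V=12.00; Q2=12.00, Q3=24.00; dissipated=12.000
Op 2: CLOSE 4-1: Q_total=15.00, C_total=5.00, V=3.00; Q4=12.00, Q1=3.00; dissipated=62.500
Op 3: CLOSE 3-5: Q_total=36.00, C_total=3.00, V=12.00; Q3=24.00, Q5=12.00; dissipated=0.000
Op 4: GROUND 4: Q4=0; energy lost=18.000
Final charges: Q1=3.00, Q2=12.00, Q3=24.00, Q4=0.00, Q5=12.00

Answer: 12.00 μC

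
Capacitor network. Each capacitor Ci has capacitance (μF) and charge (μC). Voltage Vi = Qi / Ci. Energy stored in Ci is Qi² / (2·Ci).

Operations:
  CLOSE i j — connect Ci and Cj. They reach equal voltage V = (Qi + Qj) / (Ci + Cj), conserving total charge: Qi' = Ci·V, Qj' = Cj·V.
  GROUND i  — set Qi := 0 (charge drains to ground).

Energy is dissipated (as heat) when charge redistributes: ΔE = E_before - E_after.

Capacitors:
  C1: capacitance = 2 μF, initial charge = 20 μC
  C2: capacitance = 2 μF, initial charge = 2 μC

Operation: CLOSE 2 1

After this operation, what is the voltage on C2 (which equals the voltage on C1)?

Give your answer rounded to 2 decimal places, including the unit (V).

Answer: 5.50 V

Derivation:
Initial: C1(2μF, Q=20μC, V=10.00V), C2(2μF, Q=2μC, V=1.00V)
Op 1: CLOSE 2-1: Q_total=22.00, C_total=4.00, V=5.50; Q2=11.00, Q1=11.00; dissipated=40.500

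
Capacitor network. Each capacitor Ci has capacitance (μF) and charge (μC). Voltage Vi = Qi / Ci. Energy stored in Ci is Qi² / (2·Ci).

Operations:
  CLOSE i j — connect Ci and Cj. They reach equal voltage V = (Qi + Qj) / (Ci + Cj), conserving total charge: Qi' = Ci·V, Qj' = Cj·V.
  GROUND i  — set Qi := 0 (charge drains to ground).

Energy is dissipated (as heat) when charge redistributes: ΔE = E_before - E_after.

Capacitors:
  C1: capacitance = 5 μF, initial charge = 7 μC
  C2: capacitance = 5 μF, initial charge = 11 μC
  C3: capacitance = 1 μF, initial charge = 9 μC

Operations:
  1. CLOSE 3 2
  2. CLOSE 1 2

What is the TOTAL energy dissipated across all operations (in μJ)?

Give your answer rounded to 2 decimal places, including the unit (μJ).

Answer: 23.94 μJ

Derivation:
Initial: C1(5μF, Q=7μC, V=1.40V), C2(5μF, Q=11μC, V=2.20V), C3(1μF, Q=9μC, V=9.00V)
Op 1: CLOSE 3-2: Q_total=20.00, C_total=6.00, V=3.33; Q3=3.33, Q2=16.67; dissipated=19.267
Op 2: CLOSE 1-2: Q_total=23.67, C_total=10.00, V=2.37; Q1=11.83, Q2=11.83; dissipated=4.672
Total dissipated: 23.939 μJ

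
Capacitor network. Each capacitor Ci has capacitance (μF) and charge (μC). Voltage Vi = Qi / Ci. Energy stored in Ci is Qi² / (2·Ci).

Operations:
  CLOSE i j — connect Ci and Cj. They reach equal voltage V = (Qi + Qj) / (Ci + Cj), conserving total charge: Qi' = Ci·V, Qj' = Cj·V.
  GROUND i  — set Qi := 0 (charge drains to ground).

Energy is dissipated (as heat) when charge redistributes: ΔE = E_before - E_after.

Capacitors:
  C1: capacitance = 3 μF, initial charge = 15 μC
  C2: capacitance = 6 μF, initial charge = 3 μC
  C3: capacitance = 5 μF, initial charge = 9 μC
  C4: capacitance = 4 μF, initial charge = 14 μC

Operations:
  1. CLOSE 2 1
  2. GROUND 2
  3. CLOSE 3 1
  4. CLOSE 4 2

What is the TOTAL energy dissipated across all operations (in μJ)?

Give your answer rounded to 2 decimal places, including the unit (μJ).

Initial: C1(3μF, Q=15μC, V=5.00V), C2(6μF, Q=3μC, V=0.50V), C3(5μF, Q=9μC, V=1.80V), C4(4μF, Q=14μC, V=3.50V)
Op 1: CLOSE 2-1: Q_total=18.00, C_total=9.00, V=2.00; Q2=12.00, Q1=6.00; dissipated=20.250
Op 2: GROUND 2: Q2=0; energy lost=12.000
Op 3: CLOSE 3-1: Q_total=15.00, C_total=8.00, V=1.88; Q3=9.38, Q1=5.62; dissipated=0.037
Op 4: CLOSE 4-2: Q_total=14.00, C_total=10.00, V=1.40; Q4=5.60, Q2=8.40; dissipated=14.700
Total dissipated: 46.987 μJ

Answer: 46.99 μJ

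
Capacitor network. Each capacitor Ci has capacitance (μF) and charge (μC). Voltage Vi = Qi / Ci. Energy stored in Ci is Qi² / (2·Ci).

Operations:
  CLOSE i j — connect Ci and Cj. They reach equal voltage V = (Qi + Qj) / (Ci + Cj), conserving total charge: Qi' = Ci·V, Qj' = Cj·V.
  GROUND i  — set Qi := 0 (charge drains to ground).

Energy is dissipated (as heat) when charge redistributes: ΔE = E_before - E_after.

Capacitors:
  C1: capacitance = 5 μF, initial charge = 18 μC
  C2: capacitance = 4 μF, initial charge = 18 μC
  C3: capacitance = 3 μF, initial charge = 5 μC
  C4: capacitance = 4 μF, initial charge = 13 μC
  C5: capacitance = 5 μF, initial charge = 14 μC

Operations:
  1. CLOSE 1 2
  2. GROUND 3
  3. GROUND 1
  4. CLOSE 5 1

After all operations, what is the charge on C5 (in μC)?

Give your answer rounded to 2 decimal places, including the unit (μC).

Initial: C1(5μF, Q=18μC, V=3.60V), C2(4μF, Q=18μC, V=4.50V), C3(3μF, Q=5μC, V=1.67V), C4(4μF, Q=13μC, V=3.25V), C5(5μF, Q=14μC, V=2.80V)
Op 1: CLOSE 1-2: Q_total=36.00, C_total=9.00, V=4.00; Q1=20.00, Q2=16.00; dissipated=0.900
Op 2: GROUND 3: Q3=0; energy lost=4.167
Op 3: GROUND 1: Q1=0; energy lost=40.000
Op 4: CLOSE 5-1: Q_total=14.00, C_total=10.00, V=1.40; Q5=7.00, Q1=7.00; dissipated=9.800
Final charges: Q1=7.00, Q2=16.00, Q3=0.00, Q4=13.00, Q5=7.00

Answer: 7.00 μC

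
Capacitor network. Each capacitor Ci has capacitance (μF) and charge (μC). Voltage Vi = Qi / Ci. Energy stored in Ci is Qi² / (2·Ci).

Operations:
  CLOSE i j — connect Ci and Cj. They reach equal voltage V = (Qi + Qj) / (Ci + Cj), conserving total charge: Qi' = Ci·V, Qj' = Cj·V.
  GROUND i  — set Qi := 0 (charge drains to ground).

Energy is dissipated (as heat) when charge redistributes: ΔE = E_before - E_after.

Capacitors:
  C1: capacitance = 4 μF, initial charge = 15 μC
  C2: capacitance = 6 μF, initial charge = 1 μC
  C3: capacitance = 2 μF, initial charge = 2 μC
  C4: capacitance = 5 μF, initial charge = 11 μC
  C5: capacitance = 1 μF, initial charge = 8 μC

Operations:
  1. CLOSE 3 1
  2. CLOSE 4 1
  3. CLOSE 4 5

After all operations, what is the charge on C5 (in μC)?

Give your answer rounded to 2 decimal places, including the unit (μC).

Initial: C1(4μF, Q=15μC, V=3.75V), C2(6μF, Q=1μC, V=0.17V), C3(2μF, Q=2μC, V=1.00V), C4(5μF, Q=11μC, V=2.20V), C5(1μF, Q=8μC, V=8.00V)
Op 1: CLOSE 3-1: Q_total=17.00, C_total=6.00, V=2.83; Q3=5.67, Q1=11.33; dissipated=5.042
Op 2: CLOSE 4-1: Q_total=22.33, C_total=9.00, V=2.48; Q4=12.41, Q1=9.93; dissipated=0.446
Op 3: CLOSE 4-5: Q_total=20.41, C_total=6.00, V=3.40; Q4=17.01, Q5=3.40; dissipated=12.689
Final charges: Q1=9.93, Q2=1.00, Q3=5.67, Q4=17.01, Q5=3.40

Answer: 3.40 μC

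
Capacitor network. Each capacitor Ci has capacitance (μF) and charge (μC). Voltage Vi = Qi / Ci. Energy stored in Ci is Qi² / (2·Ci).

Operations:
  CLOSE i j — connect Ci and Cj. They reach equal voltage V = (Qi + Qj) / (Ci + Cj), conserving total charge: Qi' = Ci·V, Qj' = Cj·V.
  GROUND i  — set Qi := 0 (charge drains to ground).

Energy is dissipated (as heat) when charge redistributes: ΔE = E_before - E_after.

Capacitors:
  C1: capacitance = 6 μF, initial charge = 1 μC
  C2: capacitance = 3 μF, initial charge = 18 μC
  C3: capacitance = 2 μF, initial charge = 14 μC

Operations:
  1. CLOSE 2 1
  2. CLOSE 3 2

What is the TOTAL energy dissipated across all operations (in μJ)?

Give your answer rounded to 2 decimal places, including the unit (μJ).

Answer: 48.37 μJ

Derivation:
Initial: C1(6μF, Q=1μC, V=0.17V), C2(3μF, Q=18μC, V=6.00V), C3(2μF, Q=14μC, V=7.00V)
Op 1: CLOSE 2-1: Q_total=19.00, C_total=9.00, V=2.11; Q2=6.33, Q1=12.67; dissipated=34.028
Op 2: CLOSE 3-2: Q_total=20.33, C_total=5.00, V=4.07; Q3=8.13, Q2=12.20; dissipated=14.341
Total dissipated: 48.369 μJ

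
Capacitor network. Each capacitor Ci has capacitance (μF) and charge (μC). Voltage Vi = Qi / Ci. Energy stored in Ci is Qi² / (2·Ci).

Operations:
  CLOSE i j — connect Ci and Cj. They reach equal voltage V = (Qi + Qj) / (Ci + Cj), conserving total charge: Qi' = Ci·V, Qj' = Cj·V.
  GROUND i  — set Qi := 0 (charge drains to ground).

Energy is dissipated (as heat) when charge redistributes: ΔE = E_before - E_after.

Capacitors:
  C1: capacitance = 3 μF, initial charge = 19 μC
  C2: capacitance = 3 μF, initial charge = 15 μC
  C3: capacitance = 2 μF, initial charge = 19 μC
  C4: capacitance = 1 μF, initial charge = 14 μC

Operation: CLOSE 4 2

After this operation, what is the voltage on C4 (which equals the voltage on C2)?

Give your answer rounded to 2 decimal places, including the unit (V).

Initial: C1(3μF, Q=19μC, V=6.33V), C2(3μF, Q=15μC, V=5.00V), C3(2μF, Q=19μC, V=9.50V), C4(1μF, Q=14μC, V=14.00V)
Op 1: CLOSE 4-2: Q_total=29.00, C_total=4.00, V=7.25; Q4=7.25, Q2=21.75; dissipated=30.375

Answer: 7.25 V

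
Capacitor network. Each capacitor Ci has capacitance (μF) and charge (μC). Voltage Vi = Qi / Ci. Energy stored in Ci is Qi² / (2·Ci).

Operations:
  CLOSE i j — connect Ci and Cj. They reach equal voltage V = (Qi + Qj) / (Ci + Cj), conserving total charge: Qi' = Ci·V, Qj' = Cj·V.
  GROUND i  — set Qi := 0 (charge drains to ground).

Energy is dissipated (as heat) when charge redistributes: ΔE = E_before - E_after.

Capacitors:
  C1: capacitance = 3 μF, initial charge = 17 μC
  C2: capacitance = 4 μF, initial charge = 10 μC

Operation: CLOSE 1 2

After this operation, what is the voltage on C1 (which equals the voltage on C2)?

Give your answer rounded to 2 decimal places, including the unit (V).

Answer: 3.86 V

Derivation:
Initial: C1(3μF, Q=17μC, V=5.67V), C2(4μF, Q=10μC, V=2.50V)
Op 1: CLOSE 1-2: Q_total=27.00, C_total=7.00, V=3.86; Q1=11.57, Q2=15.43; dissipated=8.595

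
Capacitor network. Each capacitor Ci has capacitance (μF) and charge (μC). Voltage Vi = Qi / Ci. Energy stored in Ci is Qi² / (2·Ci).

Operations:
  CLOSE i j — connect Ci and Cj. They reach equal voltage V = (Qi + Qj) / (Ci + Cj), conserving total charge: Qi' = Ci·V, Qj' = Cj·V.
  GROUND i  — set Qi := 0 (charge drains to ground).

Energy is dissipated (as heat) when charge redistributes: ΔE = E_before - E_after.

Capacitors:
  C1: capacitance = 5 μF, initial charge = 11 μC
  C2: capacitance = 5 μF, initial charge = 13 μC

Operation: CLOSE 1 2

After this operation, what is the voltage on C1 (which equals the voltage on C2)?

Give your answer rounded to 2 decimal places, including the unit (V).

Initial: C1(5μF, Q=11μC, V=2.20V), C2(5μF, Q=13μC, V=2.60V)
Op 1: CLOSE 1-2: Q_total=24.00, C_total=10.00, V=2.40; Q1=12.00, Q2=12.00; dissipated=0.200

Answer: 2.40 V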